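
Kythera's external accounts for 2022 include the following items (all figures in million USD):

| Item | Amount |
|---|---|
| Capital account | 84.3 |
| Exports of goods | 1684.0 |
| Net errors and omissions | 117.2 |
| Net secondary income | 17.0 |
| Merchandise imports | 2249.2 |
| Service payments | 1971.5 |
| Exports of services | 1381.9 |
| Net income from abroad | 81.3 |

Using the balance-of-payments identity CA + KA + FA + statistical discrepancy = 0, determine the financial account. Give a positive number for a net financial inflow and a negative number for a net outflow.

855.0

Goods balance = 1684.0 - 2249.2 = -565.2
Services balance = 1381.9 - 1971.5 = -589.6
Trade balance (goods + services) = -565.2 + (-589.6) = -1154.8
Net primary income = 81.3
Net secondary income = 17.0
Current account = -1154.8 + 81.3 + 17.0 = -1056.5
Financial account = -(-1056.5 + 84.3 + 117.2) = 855.0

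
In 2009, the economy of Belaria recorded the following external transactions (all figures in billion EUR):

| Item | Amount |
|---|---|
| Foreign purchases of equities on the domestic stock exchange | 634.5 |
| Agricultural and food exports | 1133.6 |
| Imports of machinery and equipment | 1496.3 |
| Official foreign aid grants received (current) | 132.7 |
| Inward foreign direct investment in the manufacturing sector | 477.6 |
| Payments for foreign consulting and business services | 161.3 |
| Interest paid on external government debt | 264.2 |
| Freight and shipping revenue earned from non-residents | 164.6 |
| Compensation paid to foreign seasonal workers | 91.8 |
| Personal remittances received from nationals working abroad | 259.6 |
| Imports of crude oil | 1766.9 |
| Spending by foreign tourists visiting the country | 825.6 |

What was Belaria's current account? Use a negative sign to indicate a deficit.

-1264.4

Goods: -1496.3 + 1133.6 - 1766.9 = -2129.6
Services: -161.3 + 825.6 + 164.6 = 828.9
Primary income: -264.2 - 91.8 = -356.0
Secondary income: 132.7 + 259.6 = 392.3
Current account = (-2129.6) + 828.9 + (-356.0) + 392.3 = -1264.4
(Excluded from the current account — financial account: foreign purchases of equities on the domestic stock exchange 634.5, inward foreign direct investment in the manufacturing sector 477.6.)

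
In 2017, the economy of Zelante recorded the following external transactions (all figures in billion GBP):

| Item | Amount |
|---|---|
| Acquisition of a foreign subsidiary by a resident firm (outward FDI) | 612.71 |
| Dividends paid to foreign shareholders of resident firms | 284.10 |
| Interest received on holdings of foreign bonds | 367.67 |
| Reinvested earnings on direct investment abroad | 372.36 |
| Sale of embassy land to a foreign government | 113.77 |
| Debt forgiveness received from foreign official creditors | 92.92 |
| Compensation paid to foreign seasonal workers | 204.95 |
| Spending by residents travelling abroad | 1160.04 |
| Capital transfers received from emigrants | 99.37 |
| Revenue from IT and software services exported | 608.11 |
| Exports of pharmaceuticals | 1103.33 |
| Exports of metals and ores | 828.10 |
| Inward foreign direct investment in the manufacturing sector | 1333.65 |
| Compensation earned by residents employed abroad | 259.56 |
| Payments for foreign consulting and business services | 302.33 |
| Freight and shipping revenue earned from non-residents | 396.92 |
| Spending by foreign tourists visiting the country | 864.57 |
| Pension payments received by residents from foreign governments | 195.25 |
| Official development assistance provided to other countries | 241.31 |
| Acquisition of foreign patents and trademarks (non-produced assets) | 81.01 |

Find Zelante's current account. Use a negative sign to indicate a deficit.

2803.14

Goods: 1103.33 + 828.10 = 1931.43
Services: 608.11 - 302.33 - 1160.04 + 864.57 + 396.92 = 407.23
Primary income: -204.95 + 372.36 + 259.56 + 367.67 - 284.10 = 510.54
Secondary income: 195.25 - 241.31 = -46.06
Current account = 1931.43 + 407.23 + 510.54 + (-46.06) = 2803.14
(Excluded from the current account — financial account: acquisition of a foreign subsidiary by a resident firm (outward FDI) 612.71, inward foreign direct investment in the manufacturing sector 1333.65; capital account: sale of embassy land to a foreign government 113.77, debt forgiveness received from foreign official creditors 92.92, capital transfers received from emigrants 99.37, acquisition of foreign patents and trademarks (non-produced assets) 81.01.)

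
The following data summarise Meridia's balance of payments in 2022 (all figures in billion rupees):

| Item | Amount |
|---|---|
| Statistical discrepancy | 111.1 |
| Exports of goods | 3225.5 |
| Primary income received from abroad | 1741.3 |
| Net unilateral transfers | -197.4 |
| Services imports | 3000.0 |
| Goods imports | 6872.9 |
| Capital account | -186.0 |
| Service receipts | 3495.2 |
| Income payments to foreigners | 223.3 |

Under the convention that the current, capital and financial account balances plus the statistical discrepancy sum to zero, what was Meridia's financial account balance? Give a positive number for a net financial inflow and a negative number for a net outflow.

1906.5

Goods balance = 3225.5 - 6872.9 = -3647.4
Services balance = 3495.2 - 3000.0 = 495.2
Trade balance (goods + services) = -3647.4 + 495.2 = -3152.2
Net primary income = 1741.3 - 223.3 = 1518.0
Net secondary income = -197.4
Current account = -3152.2 + 1518.0 + (-197.4) = -1831.6
Financial account = -(-1831.6 + (-186.0) + 111.1) = 1906.5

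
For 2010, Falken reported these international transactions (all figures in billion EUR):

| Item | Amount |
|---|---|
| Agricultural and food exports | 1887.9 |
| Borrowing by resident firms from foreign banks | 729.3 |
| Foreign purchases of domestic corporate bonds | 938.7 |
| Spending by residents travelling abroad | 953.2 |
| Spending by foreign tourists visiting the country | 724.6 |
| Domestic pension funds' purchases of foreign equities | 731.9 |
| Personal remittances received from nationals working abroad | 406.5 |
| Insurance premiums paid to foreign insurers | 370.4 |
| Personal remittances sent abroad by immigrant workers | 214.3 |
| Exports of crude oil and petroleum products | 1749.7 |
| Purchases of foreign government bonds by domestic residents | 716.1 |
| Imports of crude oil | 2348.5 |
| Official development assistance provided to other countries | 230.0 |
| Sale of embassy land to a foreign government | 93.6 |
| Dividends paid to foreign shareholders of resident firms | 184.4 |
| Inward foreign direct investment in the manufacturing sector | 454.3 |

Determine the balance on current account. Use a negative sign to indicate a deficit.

Goods: 1887.9 - 2348.5 + 1749.7 = 1289.1
Services: -370.4 + 724.6 - 953.2 = -599.0
Primary income: -184.4
Secondary income: -214.3 + 406.5 - 230.0 = -37.8
Current account = 1289.1 + (-599.0) + (-184.4) + (-37.8) = 467.9
(Excluded from the current account — financial account: borrowing by resident firms from foreign banks 729.3, foreign purchases of domestic corporate bonds 938.7, domestic pension funds' purchases of foreign equities 731.9, purchases of foreign government bonds by domestic residents 716.1, inward foreign direct investment in the manufacturing sector 454.3; capital account: sale of embassy land to a foreign government 93.6.)

467.9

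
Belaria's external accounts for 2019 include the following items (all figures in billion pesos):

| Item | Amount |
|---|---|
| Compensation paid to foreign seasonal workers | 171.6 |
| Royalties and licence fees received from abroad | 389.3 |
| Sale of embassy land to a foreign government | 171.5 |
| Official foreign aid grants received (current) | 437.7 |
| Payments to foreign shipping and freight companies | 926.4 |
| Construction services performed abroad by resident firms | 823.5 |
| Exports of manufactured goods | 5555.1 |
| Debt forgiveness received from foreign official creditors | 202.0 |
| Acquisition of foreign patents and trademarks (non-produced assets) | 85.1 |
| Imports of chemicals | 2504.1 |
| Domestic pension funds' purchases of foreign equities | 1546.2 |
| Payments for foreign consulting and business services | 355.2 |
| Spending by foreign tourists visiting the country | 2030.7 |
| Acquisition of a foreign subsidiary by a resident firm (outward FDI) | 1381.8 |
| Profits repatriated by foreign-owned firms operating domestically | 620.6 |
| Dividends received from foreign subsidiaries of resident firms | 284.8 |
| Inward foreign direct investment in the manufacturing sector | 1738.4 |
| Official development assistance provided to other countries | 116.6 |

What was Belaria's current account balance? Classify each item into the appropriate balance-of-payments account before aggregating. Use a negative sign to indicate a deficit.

4826.6

Goods: -2504.1 + 5555.1 = 3051.0
Services: 823.5 + 2030.7 + 389.3 - 926.4 - 355.2 = 1961.9
Primary income: 284.8 - 171.6 - 620.6 = -507.4
Secondary income: 437.7 - 116.6 = 321.1
Current account = 3051.0 + 1961.9 + (-507.4) + 321.1 = 4826.6
(Excluded from the current account — capital account: sale of embassy land to a foreign government 171.5, debt forgiveness received from foreign official creditors 202.0, acquisition of foreign patents and trademarks (non-produced assets) 85.1; financial account: domestic pension funds' purchases of foreign equities 1546.2, acquisition of a foreign subsidiary by a resident firm (outward FDI) 1381.8, inward foreign direct investment in the manufacturing sector 1738.4.)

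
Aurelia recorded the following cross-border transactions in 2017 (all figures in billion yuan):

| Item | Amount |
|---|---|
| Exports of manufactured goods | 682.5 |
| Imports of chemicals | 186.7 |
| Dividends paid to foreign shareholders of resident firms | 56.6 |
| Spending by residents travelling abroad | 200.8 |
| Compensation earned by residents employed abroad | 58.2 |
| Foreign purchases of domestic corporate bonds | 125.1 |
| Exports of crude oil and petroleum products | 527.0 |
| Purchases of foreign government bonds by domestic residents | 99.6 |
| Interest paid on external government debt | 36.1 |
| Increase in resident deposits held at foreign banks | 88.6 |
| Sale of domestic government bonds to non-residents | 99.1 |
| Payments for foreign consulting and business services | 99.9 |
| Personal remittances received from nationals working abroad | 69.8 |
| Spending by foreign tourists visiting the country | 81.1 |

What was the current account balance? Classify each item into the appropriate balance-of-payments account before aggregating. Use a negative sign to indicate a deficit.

838.5

Goods: -186.7 + 682.5 + 527.0 = 1022.8
Services: -99.9 + 81.1 - 200.8 = -219.6
Primary income: 58.2 - 36.1 - 56.6 = -34.5
Secondary income: 69.8
Current account = 1022.8 + (-219.6) + (-34.5) + 69.8 = 838.5
(Excluded from the current account — financial account: foreign purchases of domestic corporate bonds 125.1, purchases of foreign government bonds by domestic residents 99.6, increase in resident deposits held at foreign banks 88.6, sale of domestic government bonds to non-residents 99.1.)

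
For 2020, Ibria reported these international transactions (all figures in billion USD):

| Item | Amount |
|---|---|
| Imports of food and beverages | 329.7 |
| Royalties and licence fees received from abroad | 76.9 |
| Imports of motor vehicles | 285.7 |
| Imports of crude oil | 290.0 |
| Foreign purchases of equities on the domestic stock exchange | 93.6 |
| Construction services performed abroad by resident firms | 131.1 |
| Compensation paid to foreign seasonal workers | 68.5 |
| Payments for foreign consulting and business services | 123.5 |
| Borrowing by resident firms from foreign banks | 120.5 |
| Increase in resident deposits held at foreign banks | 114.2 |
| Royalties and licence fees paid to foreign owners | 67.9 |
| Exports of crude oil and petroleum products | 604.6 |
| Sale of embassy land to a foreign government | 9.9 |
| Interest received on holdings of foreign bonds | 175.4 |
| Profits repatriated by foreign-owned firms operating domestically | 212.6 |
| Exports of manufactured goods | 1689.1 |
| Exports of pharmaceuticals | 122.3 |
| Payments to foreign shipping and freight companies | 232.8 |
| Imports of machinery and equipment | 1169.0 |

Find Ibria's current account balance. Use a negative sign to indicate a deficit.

Goods: 604.6 - 285.7 - 329.7 - 290.0 - 1169.0 + 122.3 + 1689.1 = 341.6
Services: -123.5 - 232.8 + 131.1 + 76.9 - 67.9 = -216.2
Primary income: -68.5 + 175.4 - 212.6 = -105.7
Current account = 341.6 + (-216.2) + (-105.7) = 19.7
(Excluded from the current account — financial account: foreign purchases of equities on the domestic stock exchange 93.6, borrowing by resident firms from foreign banks 120.5, increase in resident deposits held at foreign banks 114.2; capital account: sale of embassy land to a foreign government 9.9.)

19.7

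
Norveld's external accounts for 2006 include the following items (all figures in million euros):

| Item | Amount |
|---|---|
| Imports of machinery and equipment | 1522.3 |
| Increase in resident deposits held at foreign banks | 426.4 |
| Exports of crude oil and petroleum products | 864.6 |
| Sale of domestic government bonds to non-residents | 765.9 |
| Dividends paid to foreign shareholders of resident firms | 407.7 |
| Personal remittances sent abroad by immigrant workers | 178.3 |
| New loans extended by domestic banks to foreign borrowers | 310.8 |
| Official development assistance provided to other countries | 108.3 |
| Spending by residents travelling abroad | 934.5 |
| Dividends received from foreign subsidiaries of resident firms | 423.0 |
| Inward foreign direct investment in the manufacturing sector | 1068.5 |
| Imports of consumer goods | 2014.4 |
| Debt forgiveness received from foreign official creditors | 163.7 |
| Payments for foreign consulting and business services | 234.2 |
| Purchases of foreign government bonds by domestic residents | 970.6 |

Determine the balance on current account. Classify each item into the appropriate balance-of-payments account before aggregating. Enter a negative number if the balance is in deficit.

-4112.1

Goods: -2014.4 - 1522.3 + 864.6 = -2672.1
Services: -234.2 - 934.5 = -1168.7
Primary income: -407.7 + 423.0 = 15.3
Secondary income: -178.3 - 108.3 = -286.6
Current account = (-2672.1) + (-1168.7) + 15.3 + (-286.6) = -4112.1
(Excluded from the current account — financial account: increase in resident deposits held at foreign banks 426.4, sale of domestic government bonds to non-residents 765.9, new loans extended by domestic banks to foreign borrowers 310.8, inward foreign direct investment in the manufacturing sector 1068.5, purchases of foreign government bonds by domestic residents 970.6; capital account: debt forgiveness received from foreign official creditors 163.7.)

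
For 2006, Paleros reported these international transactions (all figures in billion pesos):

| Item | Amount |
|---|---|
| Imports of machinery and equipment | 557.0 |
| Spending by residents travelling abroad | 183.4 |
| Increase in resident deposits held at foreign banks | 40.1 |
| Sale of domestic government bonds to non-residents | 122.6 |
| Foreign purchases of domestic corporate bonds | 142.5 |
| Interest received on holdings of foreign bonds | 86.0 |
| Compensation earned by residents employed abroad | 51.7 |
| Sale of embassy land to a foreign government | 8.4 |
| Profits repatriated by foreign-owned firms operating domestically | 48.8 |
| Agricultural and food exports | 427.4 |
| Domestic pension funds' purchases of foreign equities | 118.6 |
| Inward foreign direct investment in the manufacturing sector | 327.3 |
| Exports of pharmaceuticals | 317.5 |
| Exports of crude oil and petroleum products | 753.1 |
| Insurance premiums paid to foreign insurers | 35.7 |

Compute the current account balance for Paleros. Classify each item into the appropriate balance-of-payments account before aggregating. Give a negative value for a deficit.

810.8

Goods: 317.5 + 753.1 - 557.0 + 427.4 = 941.0
Services: -35.7 - 183.4 = -219.1
Primary income: -48.8 + 86.0 + 51.7 = 88.9
Current account = 941.0 + (-219.1) + 88.9 = 810.8
(Excluded from the current account — financial account: increase in resident deposits held at foreign banks 40.1, sale of domestic government bonds to non-residents 122.6, foreign purchases of domestic corporate bonds 142.5, domestic pension funds' purchases of foreign equities 118.6, inward foreign direct investment in the manufacturing sector 327.3; capital account: sale of embassy land to a foreign government 8.4.)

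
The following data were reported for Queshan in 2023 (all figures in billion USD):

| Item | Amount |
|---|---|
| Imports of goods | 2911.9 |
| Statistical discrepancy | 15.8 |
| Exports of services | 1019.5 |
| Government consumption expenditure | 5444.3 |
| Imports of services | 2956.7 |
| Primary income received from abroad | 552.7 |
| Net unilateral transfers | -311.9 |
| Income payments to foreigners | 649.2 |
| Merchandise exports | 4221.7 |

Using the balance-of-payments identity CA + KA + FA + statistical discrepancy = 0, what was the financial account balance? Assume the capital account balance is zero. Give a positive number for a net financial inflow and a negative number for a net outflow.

Goods balance = 4221.7 - 2911.9 = 1309.8
Services balance = 1019.5 - 2956.7 = -1937.2
Trade balance (goods + services) = 1309.8 + (-1937.2) = -627.4
Net primary income = 552.7 - 649.2 = -96.5
Net secondary income = -311.9
Current account = -627.4 + (-96.5) + (-311.9) = -1035.8
Financial account = -(-1035.8 + 15.8) = 1020.0

1020.0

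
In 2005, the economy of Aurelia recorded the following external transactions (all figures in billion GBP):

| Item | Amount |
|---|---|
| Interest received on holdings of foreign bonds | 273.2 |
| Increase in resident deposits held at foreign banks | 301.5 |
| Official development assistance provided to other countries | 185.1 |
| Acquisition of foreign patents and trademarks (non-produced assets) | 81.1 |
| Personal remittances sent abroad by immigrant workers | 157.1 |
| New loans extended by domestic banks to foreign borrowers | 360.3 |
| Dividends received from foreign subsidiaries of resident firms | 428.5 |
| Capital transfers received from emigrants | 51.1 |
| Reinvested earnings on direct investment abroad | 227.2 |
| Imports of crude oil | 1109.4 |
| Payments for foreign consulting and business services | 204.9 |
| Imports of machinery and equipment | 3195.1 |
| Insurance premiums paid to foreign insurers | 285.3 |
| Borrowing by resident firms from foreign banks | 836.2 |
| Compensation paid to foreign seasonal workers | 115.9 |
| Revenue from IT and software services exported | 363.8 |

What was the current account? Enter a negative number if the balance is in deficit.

Goods: -3195.1 - 1109.4 = -4304.5
Services: -285.3 + 363.8 - 204.9 = -126.4
Primary income: 428.5 - 115.9 + 273.2 + 227.2 = 813.0
Secondary income: -157.1 - 185.1 = -342.2
Current account = (-4304.5) + (-126.4) + 813.0 + (-342.2) = -3960.1
(Excluded from the current account — financial account: increase in resident deposits held at foreign banks 301.5, new loans extended by domestic banks to foreign borrowers 360.3, borrowing by resident firms from foreign banks 836.2; capital account: acquisition of foreign patents and trademarks (non-produced assets) 81.1, capital transfers received from emigrants 51.1.)

-3960.1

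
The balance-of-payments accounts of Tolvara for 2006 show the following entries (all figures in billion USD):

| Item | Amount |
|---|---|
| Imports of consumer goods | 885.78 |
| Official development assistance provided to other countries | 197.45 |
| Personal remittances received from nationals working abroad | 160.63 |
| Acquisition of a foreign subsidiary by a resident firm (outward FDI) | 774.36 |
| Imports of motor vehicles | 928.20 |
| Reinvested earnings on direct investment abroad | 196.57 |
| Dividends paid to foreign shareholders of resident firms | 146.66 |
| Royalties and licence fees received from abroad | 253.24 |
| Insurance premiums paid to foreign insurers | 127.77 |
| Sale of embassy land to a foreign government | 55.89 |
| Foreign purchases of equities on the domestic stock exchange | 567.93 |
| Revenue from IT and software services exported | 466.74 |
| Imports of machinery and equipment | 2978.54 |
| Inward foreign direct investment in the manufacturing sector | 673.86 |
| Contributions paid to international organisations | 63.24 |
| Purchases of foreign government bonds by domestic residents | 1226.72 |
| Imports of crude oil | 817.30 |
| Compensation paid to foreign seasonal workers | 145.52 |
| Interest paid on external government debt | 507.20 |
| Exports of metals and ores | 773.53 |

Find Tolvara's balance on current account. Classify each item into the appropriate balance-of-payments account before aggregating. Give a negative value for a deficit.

Goods: -928.20 + 773.53 - 885.78 - 2978.54 - 817.30 = -4836.29
Services: 466.74 - 127.77 + 253.24 = 592.21
Primary income: -146.66 - 145.52 - 507.20 + 196.57 = -602.81
Secondary income: -63.24 - 197.45 + 160.63 = -100.06
Current account = (-4836.29) + 592.21 + (-602.81) + (-100.06) = -4946.95
(Excluded from the current account — financial account: acquisition of a foreign subsidiary by a resident firm (outward FDI) 774.36, foreign purchases of equities on the domestic stock exchange 567.93, inward foreign direct investment in the manufacturing sector 673.86, purchases of foreign government bonds by domestic residents 1226.72; capital account: sale of embassy land to a foreign government 55.89.)

-4946.95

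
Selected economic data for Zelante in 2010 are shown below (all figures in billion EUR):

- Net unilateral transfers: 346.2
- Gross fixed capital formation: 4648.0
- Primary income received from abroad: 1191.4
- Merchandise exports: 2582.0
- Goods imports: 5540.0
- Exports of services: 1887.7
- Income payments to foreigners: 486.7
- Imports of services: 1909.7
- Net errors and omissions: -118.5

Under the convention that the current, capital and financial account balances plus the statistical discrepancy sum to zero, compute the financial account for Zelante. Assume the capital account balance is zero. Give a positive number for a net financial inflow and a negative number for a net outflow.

Goods balance = 2582.0 - 5540.0 = -2958.0
Services balance = 1887.7 - 1909.7 = -22.0
Trade balance (goods + services) = -2958.0 + (-22.0) = -2980.0
Net primary income = 1191.4 - 486.7 = 704.7
Net secondary income = 346.2
Current account = -2980.0 + 704.7 + 346.2 = -1929.1
Financial account = -(-1929.1 + (-118.5)) = 2047.6

2047.6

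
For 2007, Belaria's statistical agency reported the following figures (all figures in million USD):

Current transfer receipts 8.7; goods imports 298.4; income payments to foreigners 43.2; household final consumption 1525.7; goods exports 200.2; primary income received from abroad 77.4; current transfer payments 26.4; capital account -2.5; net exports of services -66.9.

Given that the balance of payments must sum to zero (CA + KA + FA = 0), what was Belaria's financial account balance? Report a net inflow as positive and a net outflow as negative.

151.1

Goods balance = 200.2 - 298.4 = -98.2
Services balance = -66.9
Trade balance (goods + services) = -98.2 + (-66.9) = -165.1
Net primary income = 77.4 - 43.2 = 34.2
Net secondary income = 8.7 - 26.4 = -17.7
Current account = -165.1 + 34.2 + (-17.7) = -148.6
Financial account = -(-148.6 + (-2.5)) = 151.1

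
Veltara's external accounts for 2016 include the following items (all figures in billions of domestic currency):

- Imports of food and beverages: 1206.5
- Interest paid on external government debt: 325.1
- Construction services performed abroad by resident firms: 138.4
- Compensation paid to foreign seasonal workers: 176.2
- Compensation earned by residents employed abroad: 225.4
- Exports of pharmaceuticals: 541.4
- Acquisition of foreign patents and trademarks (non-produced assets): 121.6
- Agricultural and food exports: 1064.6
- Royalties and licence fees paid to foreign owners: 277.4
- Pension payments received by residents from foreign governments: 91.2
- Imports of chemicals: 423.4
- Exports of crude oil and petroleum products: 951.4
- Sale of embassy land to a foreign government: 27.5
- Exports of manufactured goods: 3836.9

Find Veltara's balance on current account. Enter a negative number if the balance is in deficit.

4440.7

Goods: 3836.9 + 951.4 + 541.4 - 423.4 - 1206.5 + 1064.6 = 4764.4
Services: 138.4 - 277.4 = -139.0
Primary income: -325.1 - 176.2 + 225.4 = -275.9
Secondary income: 91.2
Current account = 4764.4 + (-139.0) + (-275.9) + 91.2 = 4440.7
(Excluded from the current account — capital account: acquisition of foreign patents and trademarks (non-produced assets) 121.6, sale of embassy land to a foreign government 27.5.)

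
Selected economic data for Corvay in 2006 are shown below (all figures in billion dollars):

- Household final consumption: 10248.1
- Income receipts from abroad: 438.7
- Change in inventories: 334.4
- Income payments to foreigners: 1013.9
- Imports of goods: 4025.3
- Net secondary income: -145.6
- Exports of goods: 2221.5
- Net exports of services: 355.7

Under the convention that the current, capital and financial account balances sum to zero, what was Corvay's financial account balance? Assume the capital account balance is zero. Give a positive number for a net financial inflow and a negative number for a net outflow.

2168.9

Goods balance = 2221.5 - 4025.3 = -1803.8
Services balance = 355.7
Trade balance (goods + services) = -1803.8 + 355.7 = -1448.1
Net primary income = 438.7 - 1013.9 = -575.2
Net secondary income = -145.6
Current account = -1448.1 + (-575.2) + (-145.6) = -2168.9
Financial account = -(-2168.9) = 2168.9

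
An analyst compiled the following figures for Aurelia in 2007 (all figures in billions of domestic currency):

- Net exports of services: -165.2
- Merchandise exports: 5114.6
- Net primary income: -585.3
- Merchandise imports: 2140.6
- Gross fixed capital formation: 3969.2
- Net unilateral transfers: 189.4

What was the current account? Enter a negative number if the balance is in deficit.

Goods balance = 5114.6 - 2140.6 = 2974.0
Services balance = -165.2
Trade balance (goods + services) = 2974.0 + (-165.2) = 2808.8
Net primary income = -585.3
Net secondary income = 189.4
Current account = 2808.8 + (-585.3) + 189.4 = 2412.9

2412.9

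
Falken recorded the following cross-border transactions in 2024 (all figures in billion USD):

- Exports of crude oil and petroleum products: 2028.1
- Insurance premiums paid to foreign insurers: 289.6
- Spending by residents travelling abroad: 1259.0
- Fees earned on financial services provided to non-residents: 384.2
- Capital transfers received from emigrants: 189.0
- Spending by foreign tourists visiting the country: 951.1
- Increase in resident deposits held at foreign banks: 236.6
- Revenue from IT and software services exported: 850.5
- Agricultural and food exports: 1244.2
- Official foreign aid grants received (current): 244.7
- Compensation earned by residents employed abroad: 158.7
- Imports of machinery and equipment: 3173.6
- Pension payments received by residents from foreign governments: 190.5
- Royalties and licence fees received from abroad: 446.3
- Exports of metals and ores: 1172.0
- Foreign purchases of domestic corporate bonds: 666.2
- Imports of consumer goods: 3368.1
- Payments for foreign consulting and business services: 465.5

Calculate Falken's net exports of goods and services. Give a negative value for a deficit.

Goods: -3173.6 + 2028.1 + 1172.0 + 1244.2 - 3368.1 = -2097.4
Services: 850.5 - 1259.0 - 465.5 + 384.2 - 289.6 + 951.1 + 446.3 = 618.0
Trade balance = -2097.4 + 618.0 = -1479.4
(Excluded from the trade balance — capital account: capital transfers received from emigrants 189.0; financial account: increase in resident deposits held at foreign banks 236.6, foreign purchases of domestic corporate bonds 666.2; secondary income: official foreign aid grants received (current) 244.7, pension payments received by residents from foreign governments 190.5; primary income: compensation earned by residents employed abroad 158.7.)

-1479.4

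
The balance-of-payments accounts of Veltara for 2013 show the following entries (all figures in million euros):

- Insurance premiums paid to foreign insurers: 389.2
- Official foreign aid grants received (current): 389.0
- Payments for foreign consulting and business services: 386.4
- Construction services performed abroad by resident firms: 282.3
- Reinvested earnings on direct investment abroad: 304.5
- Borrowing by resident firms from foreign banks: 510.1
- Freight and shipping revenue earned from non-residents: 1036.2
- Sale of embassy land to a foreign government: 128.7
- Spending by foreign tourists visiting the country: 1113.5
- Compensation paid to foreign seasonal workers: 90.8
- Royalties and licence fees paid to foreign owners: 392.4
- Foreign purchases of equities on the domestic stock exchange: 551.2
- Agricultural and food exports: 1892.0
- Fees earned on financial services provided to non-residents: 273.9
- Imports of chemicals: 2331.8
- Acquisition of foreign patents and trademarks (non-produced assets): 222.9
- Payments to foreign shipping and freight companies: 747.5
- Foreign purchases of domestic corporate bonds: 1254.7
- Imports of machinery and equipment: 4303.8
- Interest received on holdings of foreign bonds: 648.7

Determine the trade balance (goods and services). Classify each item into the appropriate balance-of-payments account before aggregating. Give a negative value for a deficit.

-3953.2

Goods: -2331.8 + 1892.0 - 4303.8 = -4743.6
Services: 1036.2 + 1113.5 - 386.4 + 273.9 - 747.5 - 389.2 - 392.4 + 282.3 = 790.4
Trade balance = -4743.6 + 790.4 = -3953.2
(Excluded from the trade balance — secondary income: official foreign aid grants received (current) 389.0; primary income: reinvested earnings on direct investment abroad 304.5, compensation paid to foreign seasonal workers 90.8, interest received on holdings of foreign bonds 648.7; financial account: borrowing by resident firms from foreign banks 510.1, foreign purchases of equities on the domestic stock exchange 551.2, foreign purchases of domestic corporate bonds 1254.7; capital account: sale of embassy land to a foreign government 128.7, acquisition of foreign patents and trademarks (non-produced assets) 222.9.)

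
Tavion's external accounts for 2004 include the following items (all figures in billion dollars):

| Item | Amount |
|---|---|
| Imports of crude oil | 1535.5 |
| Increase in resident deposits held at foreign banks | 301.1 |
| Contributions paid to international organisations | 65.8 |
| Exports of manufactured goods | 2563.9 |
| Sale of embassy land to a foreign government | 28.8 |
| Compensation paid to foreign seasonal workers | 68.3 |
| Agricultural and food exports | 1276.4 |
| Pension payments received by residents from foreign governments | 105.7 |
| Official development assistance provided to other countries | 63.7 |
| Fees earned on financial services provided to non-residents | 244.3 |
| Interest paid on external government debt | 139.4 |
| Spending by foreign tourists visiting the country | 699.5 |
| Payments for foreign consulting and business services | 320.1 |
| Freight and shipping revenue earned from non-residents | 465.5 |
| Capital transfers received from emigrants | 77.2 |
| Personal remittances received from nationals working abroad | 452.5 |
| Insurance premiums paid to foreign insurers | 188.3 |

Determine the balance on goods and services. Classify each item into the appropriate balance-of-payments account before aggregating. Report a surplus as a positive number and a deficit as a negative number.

3205.7

Goods: -1535.5 + 2563.9 + 1276.4 = 2304.8
Services: 465.5 - 320.1 - 188.3 + 244.3 + 699.5 = 900.9
Trade balance = 2304.8 + 900.9 = 3205.7
(Excluded from the trade balance — financial account: increase in resident deposits held at foreign banks 301.1; secondary income: contributions paid to international organisations 65.8, pension payments received by residents from foreign governments 105.7, official development assistance provided to other countries 63.7, personal remittances received from nationals working abroad 452.5; capital account: sale of embassy land to a foreign government 28.8, capital transfers received from emigrants 77.2; primary income: compensation paid to foreign seasonal workers 68.3, interest paid on external government debt 139.4.)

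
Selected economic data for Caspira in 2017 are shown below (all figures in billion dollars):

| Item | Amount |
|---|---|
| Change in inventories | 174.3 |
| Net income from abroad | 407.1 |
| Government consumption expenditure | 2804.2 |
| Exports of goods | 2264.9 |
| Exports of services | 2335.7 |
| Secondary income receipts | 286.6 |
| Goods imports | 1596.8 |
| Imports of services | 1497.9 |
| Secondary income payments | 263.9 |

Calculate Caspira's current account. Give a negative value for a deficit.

Goods balance = 2264.9 - 1596.8 = 668.1
Services balance = 2335.7 - 1497.9 = 837.8
Trade balance (goods + services) = 668.1 + 837.8 = 1505.9
Net primary income = 407.1
Net secondary income = 286.6 - 263.9 = 22.7
Current account = 1505.9 + 407.1 + 22.7 = 1935.7

1935.7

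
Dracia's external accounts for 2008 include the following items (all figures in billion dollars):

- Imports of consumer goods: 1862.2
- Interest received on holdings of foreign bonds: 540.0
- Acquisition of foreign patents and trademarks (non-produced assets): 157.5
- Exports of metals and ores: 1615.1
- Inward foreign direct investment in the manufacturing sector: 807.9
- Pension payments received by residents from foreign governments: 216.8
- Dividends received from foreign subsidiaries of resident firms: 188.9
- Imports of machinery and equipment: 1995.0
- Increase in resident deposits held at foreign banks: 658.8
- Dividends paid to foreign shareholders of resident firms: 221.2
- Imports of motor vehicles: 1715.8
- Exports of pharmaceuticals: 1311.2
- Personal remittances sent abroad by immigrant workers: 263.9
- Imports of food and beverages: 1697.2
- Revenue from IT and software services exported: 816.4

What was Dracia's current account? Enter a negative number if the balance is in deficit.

-3066.9

Goods: -1995.0 - 1862.2 - 1697.2 + 1615.1 + 1311.2 - 1715.8 = -4343.9
Services: 816.4
Primary income: -221.2 + 540.0 + 188.9 = 507.7
Secondary income: -263.9 + 216.8 = -47.1
Current account = (-4343.9) + 816.4 + 507.7 + (-47.1) = -3066.9
(Excluded from the current account — capital account: acquisition of foreign patents and trademarks (non-produced assets) 157.5; financial account: inward foreign direct investment in the manufacturing sector 807.9, increase in resident deposits held at foreign banks 658.8.)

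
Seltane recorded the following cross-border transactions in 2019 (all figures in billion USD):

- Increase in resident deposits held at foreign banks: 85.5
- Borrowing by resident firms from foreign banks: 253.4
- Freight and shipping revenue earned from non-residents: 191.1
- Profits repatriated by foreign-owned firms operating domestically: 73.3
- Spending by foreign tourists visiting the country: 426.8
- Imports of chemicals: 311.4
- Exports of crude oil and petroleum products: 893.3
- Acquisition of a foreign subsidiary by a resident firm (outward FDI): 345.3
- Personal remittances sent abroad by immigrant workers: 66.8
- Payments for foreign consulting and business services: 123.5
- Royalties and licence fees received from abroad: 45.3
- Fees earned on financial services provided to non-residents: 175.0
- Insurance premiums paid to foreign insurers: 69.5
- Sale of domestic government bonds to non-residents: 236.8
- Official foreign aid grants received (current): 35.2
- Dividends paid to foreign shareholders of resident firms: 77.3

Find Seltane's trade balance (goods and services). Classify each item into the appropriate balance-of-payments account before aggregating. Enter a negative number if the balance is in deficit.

Goods: 893.3 - 311.4 = 581.9
Services: 45.3 - 123.5 + 191.1 - 69.5 + 175.0 + 426.8 = 645.2
Trade balance = 581.9 + 645.2 = 1227.1
(Excluded from the trade balance — financial account: increase in resident deposits held at foreign banks 85.5, borrowing by resident firms from foreign banks 253.4, acquisition of a foreign subsidiary by a resident firm (outward FDI) 345.3, sale of domestic government bonds to non-residents 236.8; primary income: profits repatriated by foreign-owned firms operating domestically 73.3, dividends paid to foreign shareholders of resident firms 77.3; secondary income: personal remittances sent abroad by immigrant workers 66.8, official foreign aid grants received (current) 35.2.)

1227.1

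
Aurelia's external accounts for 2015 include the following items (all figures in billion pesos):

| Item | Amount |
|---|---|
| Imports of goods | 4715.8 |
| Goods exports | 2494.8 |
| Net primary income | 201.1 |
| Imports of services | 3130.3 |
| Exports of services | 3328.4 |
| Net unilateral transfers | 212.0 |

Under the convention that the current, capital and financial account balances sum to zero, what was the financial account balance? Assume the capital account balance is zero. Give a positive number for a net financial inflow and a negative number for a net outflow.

Goods balance = 2494.8 - 4715.8 = -2221.0
Services balance = 3328.4 - 3130.3 = 198.1
Trade balance (goods + services) = -2221.0 + 198.1 = -2022.9
Net primary income = 201.1
Net secondary income = 212.0
Current account = -2022.9 + 201.1 + 212.0 = -1609.8
Financial account = -(-1609.8) = 1609.8

1609.8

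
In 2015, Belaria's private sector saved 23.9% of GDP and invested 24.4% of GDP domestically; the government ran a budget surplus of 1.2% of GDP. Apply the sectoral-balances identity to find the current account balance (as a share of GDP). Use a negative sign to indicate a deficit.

0.7

By the sectoral-balances identity, CA = (S_private - I) + (T - G).
Private balance = 23.9 - 24.4 = -0.5
Government balance (T - G) = 1.2
CA = -0.5 + 1.2 = 0.7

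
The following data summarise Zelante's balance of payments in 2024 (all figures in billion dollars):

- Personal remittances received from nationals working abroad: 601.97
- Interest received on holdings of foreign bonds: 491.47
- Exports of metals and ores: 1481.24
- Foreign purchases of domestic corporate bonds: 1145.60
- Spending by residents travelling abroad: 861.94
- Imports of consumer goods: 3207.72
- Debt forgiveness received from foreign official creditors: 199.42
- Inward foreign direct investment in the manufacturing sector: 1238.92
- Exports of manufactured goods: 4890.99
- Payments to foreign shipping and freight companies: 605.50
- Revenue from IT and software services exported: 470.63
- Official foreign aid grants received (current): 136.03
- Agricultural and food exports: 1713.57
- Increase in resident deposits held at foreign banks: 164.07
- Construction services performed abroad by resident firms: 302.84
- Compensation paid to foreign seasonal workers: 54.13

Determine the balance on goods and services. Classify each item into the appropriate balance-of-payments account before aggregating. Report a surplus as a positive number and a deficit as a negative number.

4184.11

Goods: 1481.24 + 1713.57 - 3207.72 + 4890.99 = 4878.08
Services: 302.84 + 470.63 - 861.94 - 605.50 = -693.97
Trade balance = 4878.08 + (-693.97) = 4184.11
(Excluded from the trade balance — secondary income: personal remittances received from nationals working abroad 601.97, official foreign aid grants received (current) 136.03; primary income: interest received on holdings of foreign bonds 491.47, compensation paid to foreign seasonal workers 54.13; financial account: foreign purchases of domestic corporate bonds 1145.60, inward foreign direct investment in the manufacturing sector 1238.92, increase in resident deposits held at foreign banks 164.07; capital account: debt forgiveness received from foreign official creditors 199.42.)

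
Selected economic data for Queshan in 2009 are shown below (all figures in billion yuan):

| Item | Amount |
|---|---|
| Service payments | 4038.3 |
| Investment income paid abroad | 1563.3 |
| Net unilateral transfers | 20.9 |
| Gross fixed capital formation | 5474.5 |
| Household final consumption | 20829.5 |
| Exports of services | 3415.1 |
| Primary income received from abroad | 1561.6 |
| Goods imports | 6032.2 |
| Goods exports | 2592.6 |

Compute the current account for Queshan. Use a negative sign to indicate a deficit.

Goods balance = 2592.6 - 6032.2 = -3439.6
Services balance = 3415.1 - 4038.3 = -623.2
Trade balance (goods + services) = -3439.6 + (-623.2) = -4062.8
Net primary income = 1561.6 - 1563.3 = -1.7
Net secondary income = 20.9
Current account = -4062.8 + (-1.7) + 20.9 = -4043.6

-4043.6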